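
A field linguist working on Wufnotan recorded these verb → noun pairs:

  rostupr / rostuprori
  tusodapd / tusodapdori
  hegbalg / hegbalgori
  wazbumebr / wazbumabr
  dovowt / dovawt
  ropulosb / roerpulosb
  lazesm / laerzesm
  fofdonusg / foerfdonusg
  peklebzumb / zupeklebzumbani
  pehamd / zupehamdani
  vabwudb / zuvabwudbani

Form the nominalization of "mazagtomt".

zumazagtomtani

"mazagtomt" has second-to-last letter 'm'. The stems whose second-to-last letter is 'm' (peklebzumb → zupeklebzumbani, pehamd → zupehamdani) add zu- … -ani around the stem.
The other patterns: stems whose second-to-last letter is 'l' or 'p' add -ori; stems whose second-to-last letter is 'b' or 'w' change the last vowel to 'a'; stems whose second-to-last letter is 's' insert -er- after the first vowel.
So mazagtomt → zumazagtomtani.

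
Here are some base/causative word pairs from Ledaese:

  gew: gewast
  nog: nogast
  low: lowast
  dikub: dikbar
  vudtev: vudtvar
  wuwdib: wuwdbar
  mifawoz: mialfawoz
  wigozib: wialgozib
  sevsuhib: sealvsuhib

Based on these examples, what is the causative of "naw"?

nawast

dikub and wigozib both end in -b yet inflect differently (dikbar, wialgozib), so the final letter is not what conditions the rule; the number of vowels is.
"naw" has 1 vowel. The stems with 1 vowel (gew → gewast, nog → nogast, low → lowast) add -ast.
The other patterns: stems with 2 vowels delete the last vowel and add -ar; stems with 3 vowels insert -al- after the first vowel.
So naw → nawast.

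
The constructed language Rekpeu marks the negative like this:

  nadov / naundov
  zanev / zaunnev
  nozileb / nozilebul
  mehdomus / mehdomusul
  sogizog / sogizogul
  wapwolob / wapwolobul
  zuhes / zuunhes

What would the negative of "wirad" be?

"wirad" has 2 vowels. The stems with 2 vowels (nadov → naundov, zanev → zaunnev, zuhes → zuunhes) insert -un- after the first vowel.
The other pattern: stems with 3 vowels add -ul.
So wirad → wiunrad.

wiunrad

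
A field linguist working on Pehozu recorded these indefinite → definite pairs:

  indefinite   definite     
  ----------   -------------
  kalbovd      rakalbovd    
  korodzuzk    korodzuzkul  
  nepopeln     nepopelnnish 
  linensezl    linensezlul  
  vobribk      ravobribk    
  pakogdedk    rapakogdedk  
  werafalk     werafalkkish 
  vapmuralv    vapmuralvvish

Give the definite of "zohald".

zohalddish

"zohald" has second-to-last letter 'l'. The stems whose second-to-last letter is 'l' (nepopeln → nepopelnnish, vapmuralv → vapmuralvvish, werafalk → werafalkkish) double the final consonant and add -ish.
The other patterns: stems whose second-to-last letter is 'z' add -ul; stems whose second-to-last letter is 'b', 'd' or 'v' add the prefix ra-.
So zohald → zohalddish.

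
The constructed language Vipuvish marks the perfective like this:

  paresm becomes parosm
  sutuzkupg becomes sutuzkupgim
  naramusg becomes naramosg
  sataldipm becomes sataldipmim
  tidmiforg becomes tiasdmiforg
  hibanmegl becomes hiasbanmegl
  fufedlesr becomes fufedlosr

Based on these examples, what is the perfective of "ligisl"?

ligosl

"ligisl" has second-to-last letter 's'. The stems whose second-to-last letter is 's' (fufedlesr → fufedlosr, paresm → parosm, naramusg → naramosg) change the last vowel to 'o'.
The other patterns: stems whose second-to-last letter is 'g' or 'r' insert -as- after the first vowel; stems whose second-to-last letter is 'p' add -im.
So ligisl → ligosl.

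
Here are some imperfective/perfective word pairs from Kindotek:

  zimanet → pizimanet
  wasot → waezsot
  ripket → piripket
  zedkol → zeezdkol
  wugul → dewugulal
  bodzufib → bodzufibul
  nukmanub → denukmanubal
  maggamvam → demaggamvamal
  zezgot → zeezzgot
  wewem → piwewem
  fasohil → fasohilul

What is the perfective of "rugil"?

rugilul

zedkol and fasohil both end in -l yet inflect differently (zeezdkol, fasohilul), so the final letter is not what conditions the rule; the last vowel is.
"rugil" has last vowel 'i'. The stems whose last vowel is 'i' (fasohil → fasohilul, bodzufib → bodzufibul) add -ul.
So rugil → rugilul.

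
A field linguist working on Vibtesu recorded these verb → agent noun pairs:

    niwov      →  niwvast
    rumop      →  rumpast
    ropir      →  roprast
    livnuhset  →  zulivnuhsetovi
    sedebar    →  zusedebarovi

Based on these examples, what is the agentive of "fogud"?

ropir and sedebar both end in -r yet inflect differently (roprast, zusedebarovi), so the final letter is not what conditions the rule; the number of vowels is.
"fogud" has 2 vowels. The stems with 2 vowels (niwov → niwvast, rumop → rumpast, ropir → roprast) delete the last vowel and add -ast.
The other pattern: stems with 3 vowels add zu- … -ovi around the stem.
So fogud → fogdast.

fogdast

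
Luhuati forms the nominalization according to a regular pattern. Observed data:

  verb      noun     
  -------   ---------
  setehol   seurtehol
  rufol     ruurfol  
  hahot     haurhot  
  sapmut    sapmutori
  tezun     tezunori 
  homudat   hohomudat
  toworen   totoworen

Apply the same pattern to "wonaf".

wowonaf

hahot and sapmut both end in -t yet inflect differently (haurhot, sapmutori), so the final letter is not what conditions the rule; the last vowel is.
"wonaf" has last vowel 'a'. The one such stem in the data (homudat → hohomudat) repeats the first consonant+vowel as a prefix (as does toworen), so the same rule applies.
So wonaf → wowonaf.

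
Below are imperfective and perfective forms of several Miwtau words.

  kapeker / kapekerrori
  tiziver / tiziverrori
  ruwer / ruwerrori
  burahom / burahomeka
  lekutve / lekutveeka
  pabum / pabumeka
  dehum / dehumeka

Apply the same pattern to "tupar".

tuparrori

kapeker and lekutve both have last vowel 'e' yet inflect differently (kapekerrori, lekutveeka), so the last vowel is not what conditions the rule; the final letter is.
"tupar" ends in -r. The stems ending in -r (kapeker → kapekerrori, tiziver → tiziverrori, ruwer → ruwerrori) double the final consonant and add -ori.
The other pattern: stems ending in -e or -m add -eka.
So tupar → tuparrori.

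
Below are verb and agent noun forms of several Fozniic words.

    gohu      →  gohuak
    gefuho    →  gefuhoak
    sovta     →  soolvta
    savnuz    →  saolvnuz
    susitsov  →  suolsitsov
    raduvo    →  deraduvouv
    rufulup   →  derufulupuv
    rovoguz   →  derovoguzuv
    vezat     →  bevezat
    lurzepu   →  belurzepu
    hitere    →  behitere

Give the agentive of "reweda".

derewedauv

gefuho and raduvo both end in -o yet inflect differently (gefuhoak, deraduvouv), so the final letter is not what conditions the rule; the first letter is.
"reweda" begins with r-. The stems beginning with r- (raduvo → deraduvouv, rufulup → derufulupuv, rovoguz → derovoguzuv) add de- … -uv around the stem.
So reweda → derewedauv.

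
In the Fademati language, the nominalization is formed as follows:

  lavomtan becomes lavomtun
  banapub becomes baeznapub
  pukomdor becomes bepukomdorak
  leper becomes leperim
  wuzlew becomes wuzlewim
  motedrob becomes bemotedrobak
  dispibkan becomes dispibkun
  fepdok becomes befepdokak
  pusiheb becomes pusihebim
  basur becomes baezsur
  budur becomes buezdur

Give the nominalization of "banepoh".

bebanepohak

banapub and motedrob both end in -b yet inflect differently (baeznapub, bemotedrobak), so the final letter is not what conditions the rule; the last vowel is.
"banepoh" has last vowel 'o'. The stems whose last vowel is 'o' (fepdok → befepdokak, motedrob → bemotedrobak, pukomdor → bepukomdorak) add be- … -ak around the stem.
The other patterns: stems whose last vowel is 'u' insert -ez- after the first vowel; stems whose last vowel is 'e' add -im; stems whose last vowel is 'a' change the last vowel to 'u'.
So banepoh → bebanepohak.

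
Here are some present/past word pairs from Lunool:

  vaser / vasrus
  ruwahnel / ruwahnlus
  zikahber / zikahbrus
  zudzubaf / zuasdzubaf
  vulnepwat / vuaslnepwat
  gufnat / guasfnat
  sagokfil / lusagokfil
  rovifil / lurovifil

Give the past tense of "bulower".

bulowrus

ruwahnel and sagokfil both end in -l yet inflect differently (ruwahnlus, lusagokfil), so the final letter is not what conditions the rule; the last vowel is.
"bulower" has last vowel 'e'. The stems whose last vowel is 'e' (vaser → vasrus, ruwahnel → ruwahnlus, zikahber → zikahbrus) delete the last vowel and add -us.
So bulower → bulowrus.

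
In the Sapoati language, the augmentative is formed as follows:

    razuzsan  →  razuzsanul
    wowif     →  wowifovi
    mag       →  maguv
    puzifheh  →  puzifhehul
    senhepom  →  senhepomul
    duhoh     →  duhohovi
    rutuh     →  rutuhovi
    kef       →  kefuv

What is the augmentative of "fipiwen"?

fipiwenul

kef and wowif both end in -f yet inflect differently (kefuv, wowifovi), so the final letter is not what conditions the rule; the number of vowels is.
"fipiwen" has 3 vowels. The stems with 3 vowels (senhepom → senhepomul, razuzsan → razuzsanul, puzifheh → puzifhehul) add -ul.
The other patterns: stems with 1 vowel add -uv; stems with 2 vowels add -ovi.
So fipiwen → fipiwenul.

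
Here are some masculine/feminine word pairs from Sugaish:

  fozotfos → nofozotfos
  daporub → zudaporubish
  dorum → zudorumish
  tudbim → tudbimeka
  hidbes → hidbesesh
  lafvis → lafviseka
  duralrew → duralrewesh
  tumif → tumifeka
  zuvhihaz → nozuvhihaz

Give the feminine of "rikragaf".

hidbes and lafvis both end in -s yet inflect differently (hidbesesh, lafviseka), so the final letter is not what conditions the rule; the last vowel is.
"rikragaf" has last vowel 'a'. The one such stem in the data (zuvhihaz → nozuvhihaz) adds the prefix no-, so the same rule applies.
The other patterns: stems whose last vowel is 'e' add -esh; stems whose last vowel is 'i' add -eka; stems whose last vowel is 'u' add zu- … -ish around the stem.
So rikragaf → norikragaf.

norikragaf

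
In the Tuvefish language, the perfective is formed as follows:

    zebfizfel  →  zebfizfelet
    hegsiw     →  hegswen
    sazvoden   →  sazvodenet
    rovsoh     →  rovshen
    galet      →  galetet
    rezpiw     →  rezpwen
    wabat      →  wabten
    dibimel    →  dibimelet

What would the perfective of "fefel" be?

fefelet

"fefel" has last vowel 'e'. The stems whose last vowel is 'e' (galet → galetet, sazvoden → sazvodenet, dibimel → dibimelet) add -et.
So fefel → fefelet.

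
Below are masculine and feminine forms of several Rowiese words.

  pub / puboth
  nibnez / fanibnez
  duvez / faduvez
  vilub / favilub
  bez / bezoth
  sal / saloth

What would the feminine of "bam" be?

pub and vilub both end in -b yet inflect differently (puboth, favilub), so the final letter is not what conditions the rule; the number of vowels is.
"bam" has 1 vowel. The stems with 1 vowel (sal → saloth, bez → bezoth, pub → puboth) add -oth.
So bam → bamoth.

bamoth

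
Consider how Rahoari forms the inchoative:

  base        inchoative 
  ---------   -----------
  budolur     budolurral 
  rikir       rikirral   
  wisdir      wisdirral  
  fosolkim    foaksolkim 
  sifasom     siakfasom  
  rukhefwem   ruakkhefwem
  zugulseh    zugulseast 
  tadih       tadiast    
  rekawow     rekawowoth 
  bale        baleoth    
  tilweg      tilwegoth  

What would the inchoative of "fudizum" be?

fuakdizum

rikir and fosolkim both have last vowel 'i' yet inflect differently (rikirral, foaksolkim), so the last vowel is not what conditions the rule; the final letter is.
"fudizum" ends in -m. The stems ending in -m (fosolkim → foaksolkim, sifasom → siakfasom, rukhefwem → ruakkhefwem) insert -ak- after the first vowel.
The other patterns: stems ending in -r double the final consonant and add -al; stems ending in -h drop the final letter and add -ast; stems ending in -e, -g or -w add -oth.
So fudizum → fuakdizum.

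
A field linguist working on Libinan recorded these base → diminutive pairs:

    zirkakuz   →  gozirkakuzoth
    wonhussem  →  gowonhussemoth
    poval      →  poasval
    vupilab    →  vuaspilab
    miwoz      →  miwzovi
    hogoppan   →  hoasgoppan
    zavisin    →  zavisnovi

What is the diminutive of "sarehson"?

sarehsnovi

"sarehson" has last vowel 'o'. The one such stem in the data (miwoz → miwzovi) deletes the last vowel and adds -ovi (as does zavisin), so the same rule applies.
So sarehson → sarehsnovi.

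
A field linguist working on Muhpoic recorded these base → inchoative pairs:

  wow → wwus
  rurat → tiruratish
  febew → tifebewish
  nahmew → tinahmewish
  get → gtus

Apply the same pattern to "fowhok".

rurat and get both end in -t yet inflect differently (tiruratish, gtus), so the final letter is not what conditions the rule; the number of vowels is.
"fowhok" has 2 vowels. The stems with 2 vowels (nahmew → tinahmewish, febew → tifebewish, rurat → tiruratish) add ti- … -ish around the stem.
The other pattern: stems with 1 vowel delete the last vowel and add -us.
So fowhok → tifowhokish.

tifowhokish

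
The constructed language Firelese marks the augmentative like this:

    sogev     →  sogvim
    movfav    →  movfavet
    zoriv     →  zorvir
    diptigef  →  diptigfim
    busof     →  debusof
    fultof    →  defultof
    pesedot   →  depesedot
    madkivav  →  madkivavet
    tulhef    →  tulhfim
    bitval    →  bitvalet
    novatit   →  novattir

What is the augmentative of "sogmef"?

sogmfim

novatit and pesedot both end in -t yet inflect differently (novattir, depesedot), so the final letter is not what conditions the rule; the last vowel is.
"sogmef" has last vowel 'e'. The stems whose last vowel is 'e' (tulhef → tulhfim, sogev → sogvim, diptigef → diptigfim) delete the last vowel and add -im.
The other patterns: stems whose last vowel is 'i' delete the last vowel and add -ir; stems whose last vowel is 'o' add the prefix de-; stems whose last vowel is 'a' add -et.
So sogmef → sogmfim.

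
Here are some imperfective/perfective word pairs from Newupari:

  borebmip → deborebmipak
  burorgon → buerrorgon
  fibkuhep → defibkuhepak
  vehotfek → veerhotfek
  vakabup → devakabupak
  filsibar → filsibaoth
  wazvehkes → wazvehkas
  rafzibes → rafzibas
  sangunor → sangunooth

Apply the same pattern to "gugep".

"gugep" ends in -p. The stems ending in -p (borebmip → deborebmipak, vakabup → devakabupak, fibkuhep → defibkuhepak) add de- … -ak around the stem.
So gugep → degugepak.

degugepak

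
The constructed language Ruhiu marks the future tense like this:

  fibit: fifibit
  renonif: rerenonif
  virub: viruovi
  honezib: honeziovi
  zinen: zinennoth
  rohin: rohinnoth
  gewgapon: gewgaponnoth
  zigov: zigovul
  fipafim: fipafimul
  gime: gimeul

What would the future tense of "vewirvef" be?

"vewirvef" ends in -f. The one such stem in the data (renonif → rerenonif) repeats the first consonant+vowel as a prefix (as does fibit), so the same rule applies.
The other patterns: stems ending in -b drop the final letter and add -ovi; stems ending in -n double the final consonant and add -oth; stems ending in -e, -m or -v add -ul.
So vewirvef → vevewirvef.

vevewirvef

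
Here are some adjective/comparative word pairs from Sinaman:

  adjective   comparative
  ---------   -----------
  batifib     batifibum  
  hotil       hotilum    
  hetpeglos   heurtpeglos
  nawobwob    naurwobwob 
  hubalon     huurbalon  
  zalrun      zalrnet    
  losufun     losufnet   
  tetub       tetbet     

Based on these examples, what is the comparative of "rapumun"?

batifib and nawobwob both end in -b yet inflect differently (batifibum, naurwobwob), so the final letter is not what conditions the rule; the last vowel is.
"rapumun" has last vowel 'u'. The stems whose last vowel is 'u' (zalrun → zalrnet, losufun → losufnet, tetub → tetbet) delete the last vowel and add -et.
So rapumun → rapumnet.

rapumnet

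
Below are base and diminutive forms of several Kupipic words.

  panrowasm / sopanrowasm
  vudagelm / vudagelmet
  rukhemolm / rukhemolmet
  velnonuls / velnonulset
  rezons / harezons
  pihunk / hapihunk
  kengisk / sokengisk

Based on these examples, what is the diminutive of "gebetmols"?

"gebetmols" has second-to-last letter 'l'. The stems whose second-to-last letter is 'l' (velnonuls → velnonulset, rukhemolm → rukhemolmet, vudagelm → vudagelmet) add -et.
The other patterns: stems whose second-to-last letter is 'n' add the prefix ha-; stems whose second-to-last letter is 's' add the prefix so-.
So gebetmols → gebetmolset.

gebetmolset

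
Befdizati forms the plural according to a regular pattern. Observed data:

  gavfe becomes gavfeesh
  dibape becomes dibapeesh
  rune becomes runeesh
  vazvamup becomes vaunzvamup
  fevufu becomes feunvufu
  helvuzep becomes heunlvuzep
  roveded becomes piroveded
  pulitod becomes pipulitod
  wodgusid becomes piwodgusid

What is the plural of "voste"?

vosteesh

"voste" ends in -e. The stems ending in -e (gavfe → gavfeesh, dibape → dibapeesh, rune → runeesh) add -esh.
The other patterns: stems ending in -p or -u insert -un- after the first vowel; stems ending in -d add the prefix pi-.
So voste → vosteesh.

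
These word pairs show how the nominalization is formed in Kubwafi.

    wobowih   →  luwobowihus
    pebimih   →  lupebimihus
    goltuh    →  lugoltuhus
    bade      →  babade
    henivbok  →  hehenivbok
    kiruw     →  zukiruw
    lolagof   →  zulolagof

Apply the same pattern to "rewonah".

lurewonahus

goltuh and kiruw both have last vowel 'u' yet inflect differently (lugoltuhus, zukiruw), so the last vowel is not what conditions the rule; the final letter is.
"rewonah" ends in -h. The stems ending in -h (wobowih → luwobowihus, pebimih → lupebimihus, goltuh → lugoltuhus) add lu- … -us around the stem.
So rewonah → lurewonahus.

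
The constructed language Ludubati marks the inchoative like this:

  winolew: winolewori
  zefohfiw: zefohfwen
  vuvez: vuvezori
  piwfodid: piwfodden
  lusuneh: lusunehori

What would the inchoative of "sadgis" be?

sadgsen

winolew and zefohfiw both end in -w yet inflect differently (winolewori, zefohfwen), so the final letter is not what conditions the rule; the last vowel is.
"sadgis" has last vowel 'i'. The stems whose last vowel is 'i' (zefohfiw → zefohfwen, piwfodid → piwfodden) delete the last vowel and add -en.
So sadgis → sadgsen.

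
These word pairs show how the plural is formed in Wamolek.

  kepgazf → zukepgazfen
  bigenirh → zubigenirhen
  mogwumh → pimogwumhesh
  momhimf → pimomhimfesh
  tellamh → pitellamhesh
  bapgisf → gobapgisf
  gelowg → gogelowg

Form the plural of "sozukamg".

bigenirh and mogwumh both end in -h yet inflect differently (zubigenirhen, pimogwumhesh), so the final letter is not what conditions the rule; the second-to-last letter is.
"sozukamg" has second-to-last letter 'm'. The stems whose second-to-last letter is 'm' (mogwumh → pimogwumhesh, momhimf → pimomhimfesh, tellamh → pitellamhesh) add pi- … -esh around the stem.
So sozukamg → pisozukamgesh.

pisozukamgesh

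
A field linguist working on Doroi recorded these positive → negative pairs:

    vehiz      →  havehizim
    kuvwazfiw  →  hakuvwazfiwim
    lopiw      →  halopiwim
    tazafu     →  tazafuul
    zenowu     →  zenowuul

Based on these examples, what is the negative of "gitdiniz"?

kuvwazfiw and tazafu both have 3 vowels yet inflect differently (hakuvwazfiwim, tazafuul), so the number of vowels is not what conditions the rule; whether the stem ends in a vowel or a consonant is.
"gitdiniz" ends in a consonant. The stems ending in a consonant (vehiz → havehizim, kuvwazfiw → hakuvwazfiwim, lopiw → halopiwim) add ha- … -im around the stem.
The other pattern: stems ending in a vowel add -ul.
So gitdiniz → hagitdinizim.

hagitdinizim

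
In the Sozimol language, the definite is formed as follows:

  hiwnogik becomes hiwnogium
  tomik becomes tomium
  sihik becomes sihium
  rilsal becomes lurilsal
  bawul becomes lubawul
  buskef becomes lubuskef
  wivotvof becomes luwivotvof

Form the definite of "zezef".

luzezef

"zezef" ends in -f. The stems ending in -f (buskef → lubuskef, wivotvof → luwivotvof) add the prefix lu-.
The other pattern: stems ending in -k drop the final letter and add -um.
So zezef → luzezef.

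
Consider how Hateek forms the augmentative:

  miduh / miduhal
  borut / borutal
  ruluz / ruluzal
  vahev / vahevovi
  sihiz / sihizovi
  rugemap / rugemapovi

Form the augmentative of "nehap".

nehapovi

ruluz and sihiz both end in -z yet inflect differently (ruluzal, sihizovi), so the final letter is not what conditions the rule; the last vowel is.
"nehap" has last vowel 'a'. The one such stem in the data (rugemap → rugemapovi) adds -ovi, so the same rule applies.
So nehap → nehapovi.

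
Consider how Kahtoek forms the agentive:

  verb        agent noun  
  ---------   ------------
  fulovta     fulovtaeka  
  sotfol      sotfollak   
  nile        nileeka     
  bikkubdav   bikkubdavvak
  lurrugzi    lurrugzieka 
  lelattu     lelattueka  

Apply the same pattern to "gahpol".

gahpollak

bikkubdav and fulovta both have last vowel 'a' yet inflect differently (bikkubdavvak, fulovtaeka), so the last vowel is not what conditions the rule; whether the stem ends in a vowel or a consonant is.
"gahpol" ends in a consonant. The stems ending in a consonant (bikkubdav → bikkubdavvak, sotfol → sotfollak) double the final consonant and add -ak.
So gahpol → gahpollak.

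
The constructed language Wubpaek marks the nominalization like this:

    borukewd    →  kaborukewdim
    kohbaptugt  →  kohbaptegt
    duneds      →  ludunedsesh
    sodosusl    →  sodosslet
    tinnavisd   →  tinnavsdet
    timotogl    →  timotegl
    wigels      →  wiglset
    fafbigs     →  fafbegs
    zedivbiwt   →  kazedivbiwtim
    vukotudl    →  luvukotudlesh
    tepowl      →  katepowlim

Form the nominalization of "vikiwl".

duneds and fafbigs both end in -s yet inflect differently (ludunedsesh, fafbegs), so the final letter is not what conditions the rule; the second-to-last letter is.
"vikiwl" has second-to-last letter 'w'. The stems whose second-to-last letter is 'w' (zedivbiwt → kazedivbiwtim, borukewd → kaborukewdim, tepowl → katepowlim) add ka- … -im around the stem.
The other patterns: stems whose second-to-last letter is 'd' add lu- … -esh around the stem; stems whose second-to-last letter is 'g' change the last vowel to 'e'; stems whose second-to-last letter is 'l' or 's' delete the last vowel and add -et.
So vikiwl → kavikiwlim.

kavikiwlim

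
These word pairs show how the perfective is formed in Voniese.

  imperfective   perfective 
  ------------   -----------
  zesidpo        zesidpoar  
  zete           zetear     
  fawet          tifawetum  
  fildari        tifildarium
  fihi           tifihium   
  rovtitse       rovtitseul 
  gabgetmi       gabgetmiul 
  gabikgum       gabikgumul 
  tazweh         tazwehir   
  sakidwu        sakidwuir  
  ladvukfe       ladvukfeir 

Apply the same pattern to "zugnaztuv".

zugnaztuvar

zete and rovtitse both end in -e yet inflect differently (zetear, rovtitseul), so the final letter is not what conditions the rule; the first letter is.
"zugnaztuv" begins with z-. The stems beginning with z- (zesidpo → zesidpoar, zete → zetear) add -ar.
So zugnaztuv → zugnaztuvar.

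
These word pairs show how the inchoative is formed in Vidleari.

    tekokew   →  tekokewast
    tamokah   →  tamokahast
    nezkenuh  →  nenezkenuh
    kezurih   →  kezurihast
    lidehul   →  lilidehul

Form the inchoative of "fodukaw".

fodukawast

nezkenuh and kezurih both end in -h yet inflect differently (nenezkenuh, kezurihast), so the final letter is not what conditions the rule; the last vowel is.
"fodukaw" has last vowel 'a'. The one such stem in the data (tamokah → tamokahast) adds -ast, so the same rule applies.
So fodukaw → fodukawast.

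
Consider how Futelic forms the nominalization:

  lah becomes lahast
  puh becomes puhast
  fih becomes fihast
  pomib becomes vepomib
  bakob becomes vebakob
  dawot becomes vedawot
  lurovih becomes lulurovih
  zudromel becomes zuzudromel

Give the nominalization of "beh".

lah and lurovih both end in -h yet inflect differently (lahast, lulurovih), so the final letter is not what conditions the rule; the number of vowels is.
"beh" has 1 vowel. The stems with 1 vowel (lah → lahast, puh → puhast, fih → fihast) add -ast.
The other patterns: stems with 2 vowels add the prefix ve-; stems with 3 vowels repeat the first consonant+vowel as a prefix.
So beh → behast.

behast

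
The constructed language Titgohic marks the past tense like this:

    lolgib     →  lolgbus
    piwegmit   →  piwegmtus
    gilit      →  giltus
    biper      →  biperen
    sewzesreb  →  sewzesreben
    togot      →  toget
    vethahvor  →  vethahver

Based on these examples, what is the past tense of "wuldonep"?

wuldonepen

lolgib and sewzesreb both end in -b yet inflect differently (lolgbus, sewzesreben), so the final letter is not what conditions the rule; the last vowel is.
"wuldonep" has last vowel 'e'. The stems whose last vowel is 'e' (biper → biperen, sewzesreb → sewzesreben) add -en.
So wuldonep → wuldonepen.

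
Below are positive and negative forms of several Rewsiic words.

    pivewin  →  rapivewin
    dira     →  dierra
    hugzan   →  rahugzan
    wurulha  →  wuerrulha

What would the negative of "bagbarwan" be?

rabagbarwan

wurulha and hugzan both have last vowel 'a' yet inflect differently (wuerrulha, rahugzan), so the last vowel is not what conditions the rule; whether the stem ends in a vowel or a consonant is.
"bagbarwan" ends in a consonant. The stems ending in a consonant (hugzan → rahugzan, pivewin → rapivewin) add the prefix ra-.
The other pattern: stems ending in a vowel insert -er- after the first vowel.
So bagbarwan → rabagbarwan.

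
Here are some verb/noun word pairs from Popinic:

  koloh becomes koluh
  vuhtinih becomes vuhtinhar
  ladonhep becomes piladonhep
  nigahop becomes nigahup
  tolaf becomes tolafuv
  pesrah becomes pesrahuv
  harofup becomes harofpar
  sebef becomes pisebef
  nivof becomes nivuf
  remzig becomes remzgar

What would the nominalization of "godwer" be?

"godwer" has last vowel 'e'. The stems whose last vowel is 'e' (ladonhep → piladonhep, sebef → pisebef) add the prefix pi-.
So godwer → pigodwer.

pigodwer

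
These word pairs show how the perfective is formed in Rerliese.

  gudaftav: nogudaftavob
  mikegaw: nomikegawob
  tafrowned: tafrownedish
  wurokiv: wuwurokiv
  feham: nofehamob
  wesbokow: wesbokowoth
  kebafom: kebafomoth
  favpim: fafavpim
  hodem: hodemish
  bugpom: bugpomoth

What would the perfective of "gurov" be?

gurovoth

gudaftav and wurokiv both end in -v yet inflect differently (nogudaftavob, wuwurokiv), so the final letter is not what conditions the rule; the last vowel is.
"gurov" has last vowel 'o'. The stems whose last vowel is 'o' (kebafom → kebafomoth, bugpom → bugpomoth, wesbokow → wesbokowoth) add -oth.
So gurov → gurovoth.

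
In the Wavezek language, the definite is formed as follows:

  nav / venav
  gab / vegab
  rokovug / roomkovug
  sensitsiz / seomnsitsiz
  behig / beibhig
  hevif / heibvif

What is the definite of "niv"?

veniv

"niv" has 1 vowel. The stems with 1 vowel (nav → venav, gab → vegab) add the prefix ve-.
The other patterns: stems with 2 vowels insert -ib- after the first vowel; stems with 3 vowels insert -om- after the first vowel.
So niv → veniv.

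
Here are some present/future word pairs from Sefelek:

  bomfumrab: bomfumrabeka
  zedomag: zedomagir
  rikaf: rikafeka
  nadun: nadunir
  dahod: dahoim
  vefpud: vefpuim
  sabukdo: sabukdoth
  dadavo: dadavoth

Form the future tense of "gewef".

sabukdo and dahod both have last vowel 'o' yet inflect differently (sabukdoth, dahoim), so the last vowel is not what conditions the rule; the final letter is.
"gewef" ends in -f. The one such stem in the data (rikaf → rikafeka) adds -eka, so the same rule applies.
The other patterns: stems ending in -o drop the final letter and add -oth; stems ending in -g or -n add -ir; stems ending in -d drop the final letter and add -im.
So gewef → gewefeka.

gewefeka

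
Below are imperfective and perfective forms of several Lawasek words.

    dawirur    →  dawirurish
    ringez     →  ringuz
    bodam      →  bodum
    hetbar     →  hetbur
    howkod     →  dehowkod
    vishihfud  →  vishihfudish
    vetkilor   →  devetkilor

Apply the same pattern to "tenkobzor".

detenkobzor

"tenkobzor" has last vowel 'o'. The stems whose last vowel is 'o' (vetkilor → devetkilor, howkod → dehowkod) add the prefix de-.
So tenkobzor → detenkobzor.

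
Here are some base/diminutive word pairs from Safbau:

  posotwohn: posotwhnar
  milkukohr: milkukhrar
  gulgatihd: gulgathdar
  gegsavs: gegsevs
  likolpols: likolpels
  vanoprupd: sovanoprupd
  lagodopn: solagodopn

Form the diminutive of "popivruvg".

"popivruvg" has second-to-last letter 'v'. The one such stem in the data (gegsavs → gegsevs) changes the last vowel to 'e' (as does likolpols), so the same rule applies.
So popivruvg → popivrevg.

popivrevg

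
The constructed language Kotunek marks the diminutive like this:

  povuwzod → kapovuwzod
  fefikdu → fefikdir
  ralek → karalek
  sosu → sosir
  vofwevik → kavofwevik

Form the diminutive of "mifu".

mifir

fefikdu and povuwzod both have 3 vowels yet inflect differently (fefikdir, kapovuwzod), so the number of vowels is not what conditions the rule; whether the stem ends in a vowel or a consonant is.
"mifu" ends in a vowel. The stems ending in a vowel (fefikdu → fefikdir, sosu → sosir) drop the final letter and add -ir.
The other pattern: stems ending in a consonant add the prefix ka-.
So mifu → mifir.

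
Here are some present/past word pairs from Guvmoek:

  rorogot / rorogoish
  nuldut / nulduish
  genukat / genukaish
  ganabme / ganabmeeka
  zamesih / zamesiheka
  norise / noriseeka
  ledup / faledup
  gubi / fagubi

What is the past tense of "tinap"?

nuldut and ledup both have last vowel 'u' yet inflect differently (nulduish, faledup), so the last vowel is not what conditions the rule; the final letter is.
"tinap" ends in -p. The one such stem in the data (ledup → faledup) adds the prefix fa-, so the same rule applies.
So tinap → fatinap.

fatinap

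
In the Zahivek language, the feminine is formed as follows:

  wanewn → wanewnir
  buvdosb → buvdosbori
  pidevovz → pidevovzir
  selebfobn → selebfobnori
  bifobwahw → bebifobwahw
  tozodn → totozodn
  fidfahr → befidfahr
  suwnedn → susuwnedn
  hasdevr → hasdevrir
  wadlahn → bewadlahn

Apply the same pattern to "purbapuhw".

"purbapuhw" has second-to-last letter 'h'. The stems whose second-to-last letter is 'h' (fidfahr → befidfahr, bifobwahw → bebifobwahw, wadlahn → bewadlahn) add the prefix be-.
The other patterns: stems whose second-to-last letter is 'd' repeat the first consonant+vowel as a prefix; stems whose second-to-last letter is 'v' or 'w' add -ir; stems whose second-to-last letter is 'b' or 's' add -ori.
So purbapuhw → bepurbapuhw.

bepurbapuhw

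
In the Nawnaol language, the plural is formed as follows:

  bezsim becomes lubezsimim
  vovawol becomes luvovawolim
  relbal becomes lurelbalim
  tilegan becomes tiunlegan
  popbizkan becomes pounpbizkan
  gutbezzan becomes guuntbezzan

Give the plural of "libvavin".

liunbvavin

"libvavin" ends in -n. The stems ending in -n (tilegan → tiunlegan, popbizkan → pounpbizkan, gutbezzan → guuntbezzan) insert -un- after the first vowel.
The other pattern: stems ending in -l or -m add lu- … -im around the stem.
So libvavin → liunbvavin.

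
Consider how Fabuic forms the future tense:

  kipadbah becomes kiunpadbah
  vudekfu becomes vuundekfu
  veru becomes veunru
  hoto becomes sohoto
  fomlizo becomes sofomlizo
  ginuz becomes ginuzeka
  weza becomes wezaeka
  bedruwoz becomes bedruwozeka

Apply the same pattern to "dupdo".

"dupdo" ends in -o. The stems ending in -o (hoto → sohoto, fomlizo → sofomlizo) add the prefix so-.
The other patterns: stems ending in -h or -u insert -un- after the first vowel; stems ending in -a or -z add -eka.
So dupdo → sodupdo.

sodupdo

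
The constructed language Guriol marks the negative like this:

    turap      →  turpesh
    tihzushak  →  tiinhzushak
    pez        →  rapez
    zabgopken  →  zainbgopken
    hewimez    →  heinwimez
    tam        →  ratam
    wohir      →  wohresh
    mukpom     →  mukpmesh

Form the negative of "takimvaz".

tam and mukpom both end in -m yet inflect differently (ratam, mukpmesh), so the final letter is not what conditions the rule; the number of vowels is.
"takimvaz" has 3 vowels. The stems with 3 vowels (tihzushak → tiinhzushak, hewimez → heinwimez, zabgopken → zainbgopken) insert -in- after the first vowel.
So takimvaz → tainkimvaz.

tainkimvaz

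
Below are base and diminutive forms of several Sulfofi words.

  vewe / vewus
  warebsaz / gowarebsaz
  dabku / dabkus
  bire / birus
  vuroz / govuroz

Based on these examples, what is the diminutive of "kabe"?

"kabe" ends in a vowel. The stems ending in a vowel (bire → birus, vewe → vewus, dabku → dabkus) drop the final letter and add -us.
So kabe → kabus.

kabus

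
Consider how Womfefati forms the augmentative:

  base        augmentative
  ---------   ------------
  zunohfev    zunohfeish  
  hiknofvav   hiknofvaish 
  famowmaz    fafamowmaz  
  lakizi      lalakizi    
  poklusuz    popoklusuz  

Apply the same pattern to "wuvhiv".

hiknofvav and famowmaz both have last vowel 'a' yet inflect differently (hiknofvaish, fafamowmaz), so the last vowel is not what conditions the rule; the final letter is.
"wuvhiv" ends in -v. The stems ending in -v (zunohfev → zunohfeish, hiknofvav → hiknofvaish) drop the final letter and add -ish.
The other pattern: stems ending in -i or -z repeat the first consonant+vowel as a prefix.
So wuvhiv → wuvhiish.

wuvhiish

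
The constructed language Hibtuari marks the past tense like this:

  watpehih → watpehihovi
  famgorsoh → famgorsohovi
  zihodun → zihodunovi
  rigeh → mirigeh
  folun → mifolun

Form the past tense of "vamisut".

watpehih and rigeh both end in -h yet inflect differently (watpehihovi, mirigeh), so the final letter is not what conditions the rule; the number of vowels is.
"vamisut" has 3 vowels. The stems with 3 vowels (watpehih → watpehihovi, famgorsoh → famgorsohovi, zihodun → zihodunovi) add -ovi.
The other pattern: stems with 2 vowels add the prefix mi-.
So vamisut → vamisutovi.

vamisutovi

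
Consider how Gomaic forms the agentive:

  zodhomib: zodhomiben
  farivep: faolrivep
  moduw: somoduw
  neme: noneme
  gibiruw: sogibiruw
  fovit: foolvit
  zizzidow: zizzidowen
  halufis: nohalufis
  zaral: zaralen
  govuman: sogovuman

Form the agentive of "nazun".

nonazun

zizzidow and gibiruw both end in -w yet inflect differently (zizzidowen, sogibiruw), so the final letter is not what conditions the rule; the first letter is.
"nazun" begins with n-. The one such stem in the data (neme → noneme) adds the prefix no-, so the same rule applies.
The other patterns: stems beginning with z- add -en; stems beginning with f- insert -ol- after the first vowel; stems beginning with g- or m- add the prefix so-.
So nazun → nonazun.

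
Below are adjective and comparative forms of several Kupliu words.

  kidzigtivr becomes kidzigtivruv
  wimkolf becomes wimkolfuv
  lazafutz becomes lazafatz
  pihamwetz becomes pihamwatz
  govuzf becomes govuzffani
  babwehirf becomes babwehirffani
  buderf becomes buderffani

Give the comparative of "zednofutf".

zednofatf

wimkolf and govuzf both end in -f yet inflect differently (wimkolfuv, govuzffani), so the final letter is not what conditions the rule; the second-to-last letter is.
"zednofutf" has second-to-last letter 't'. The stems whose second-to-last letter is 't' (lazafutz → lazafatz, pihamwetz → pihamwatz) change the last vowel to 'a'.
The other patterns: stems whose second-to-last letter is 'l' or 'v' add -uv; stems whose second-to-last letter is 'r' or 'z' double the final consonant and add -ani.
So zednofutf → zednofatf.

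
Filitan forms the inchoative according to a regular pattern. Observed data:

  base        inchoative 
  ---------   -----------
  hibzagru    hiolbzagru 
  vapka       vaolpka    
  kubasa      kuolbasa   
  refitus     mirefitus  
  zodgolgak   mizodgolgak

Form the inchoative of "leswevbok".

mileswevbok

hibzagru and refitus both have last vowel 'u' yet inflect differently (hiolbzagru, mirefitus), so the last vowel is not what conditions the rule; whether the stem ends in a vowel or a consonant is.
"leswevbok" ends in a consonant. The stems ending in a consonant (refitus → mirefitus, zodgolgak → mizodgolgak) add the prefix mi-.
The other pattern: stems ending in a vowel insert -ol- after the first vowel.
So leswevbok → mileswevbok.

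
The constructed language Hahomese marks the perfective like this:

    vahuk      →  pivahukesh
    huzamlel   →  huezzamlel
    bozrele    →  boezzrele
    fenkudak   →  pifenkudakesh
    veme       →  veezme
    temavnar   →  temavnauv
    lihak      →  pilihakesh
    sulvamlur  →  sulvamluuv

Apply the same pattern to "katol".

temavnar and lihak both have last vowel 'a' yet inflect differently (temavnauv, pilihakesh), so the last vowel is not what conditions the rule; the final letter is.
"katol" ends in -l. The one such stem in the data (huzamlel → huezzamlel) inserts -ez- after the first vowel (as do veme, bozrele), so the same rule applies.
The other patterns: stems ending in -r drop the final letter and add -uv; stems ending in -k add pi- … -esh around the stem.
So katol → kaeztol.

kaeztol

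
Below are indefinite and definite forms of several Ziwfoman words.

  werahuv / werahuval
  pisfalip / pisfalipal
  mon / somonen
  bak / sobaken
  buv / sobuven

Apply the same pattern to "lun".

solunen

werahuv and buv both end in -v yet inflect differently (werahuval, sobuven), so the final letter is not what conditions the rule; the number of vowels is.
"lun" has 1 vowel. The stems with 1 vowel (mon → somonen, bak → sobaken, buv → sobuven) add so- … -en around the stem.
The other pattern: stems with 3 vowels add -al.
So lun → solunen.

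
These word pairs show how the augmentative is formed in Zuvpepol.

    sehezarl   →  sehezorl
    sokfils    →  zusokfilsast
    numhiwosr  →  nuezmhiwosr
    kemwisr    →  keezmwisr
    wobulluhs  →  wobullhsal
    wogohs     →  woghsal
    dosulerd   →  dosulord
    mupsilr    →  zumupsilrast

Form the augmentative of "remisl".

wogohs and sokfils both end in -s yet inflect differently (woghsal, zusokfilsast), so the final letter is not what conditions the rule; the second-to-last letter is.
"remisl" has second-to-last letter 's'. The stems whose second-to-last letter is 's' (numhiwosr → nuezmhiwosr, kemwisr → keezmwisr) insert -ez- after the first vowel.
The other patterns: stems whose second-to-last letter is 'r' change the last vowel to 'o'; stems whose second-to-last letter is 'h' delete the last vowel and add -al; stems whose second-to-last letter is 'l' add zu- … -ast around the stem.
So remisl → reezmisl.

reezmisl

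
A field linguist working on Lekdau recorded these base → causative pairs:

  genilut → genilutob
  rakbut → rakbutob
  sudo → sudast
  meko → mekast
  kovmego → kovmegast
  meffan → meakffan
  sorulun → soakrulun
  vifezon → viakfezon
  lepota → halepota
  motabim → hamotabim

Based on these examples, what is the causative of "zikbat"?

"zikbat" ends in -t. The stems ending in -t (genilut → genilutob, rakbut → rakbutob) add -ob.
The other patterns: stems ending in -o drop the final letter and add -ast; stems ending in -n insert -ak- after the first vowel; stems ending in -a or -m add the prefix ha-.
So zikbat → zikbatob.

zikbatob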